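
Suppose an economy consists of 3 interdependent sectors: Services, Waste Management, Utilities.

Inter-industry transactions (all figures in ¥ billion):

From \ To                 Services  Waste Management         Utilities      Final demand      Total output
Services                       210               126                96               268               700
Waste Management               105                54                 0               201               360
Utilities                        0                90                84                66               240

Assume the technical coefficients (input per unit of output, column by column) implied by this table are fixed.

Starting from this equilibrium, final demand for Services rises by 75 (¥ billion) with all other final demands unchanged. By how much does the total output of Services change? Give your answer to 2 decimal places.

Δx_1 = 122.73

Technical coefficients a_ij = z_ij / X_j:
  a_11 = 210/700 = 0.30, a_21 = 105/700 = 0.15, a_31 = 0/700 = 0.00
  a_12 = 126/360 = 0.35, a_22 = 54/360 = 0.15, a_32 = 90/360 = 0.25
  a_13 = 96/240 = 0.40, a_23 = 0/240 = 0.00, a_33 = 84/240 = 0.35
I − A =
  [   0.70    -0.35    -0.40]
  [  -0.15     0.85     0.00]
  [   0.00    -0.25     0.65]
Cofactors of I−A, C_ij = (−1)^(i+j)·(minor ij) (rows/columns in the sector order above):
  C_11 = (0.85)(0.65) − (0.00)(-0.25) = 0.5525
  C_12 = −[(-0.15)(0.65) − (0.00)(0.00)] = 0.0975
  C_13 = (-0.15)(-0.25) − (0.85)(0.00) = 0.0375
  C_21 = −[(-0.35)(0.65) − (-0.40)(-0.25)] = 0.3275
  C_22 = (0.70)(0.65) − (-0.40)(0.00) = 0.4550
  C_23 = −[(0.70)(-0.25) − (-0.35)(0.00)] = 0.1750
  C_31 = (-0.35)(0.00) − (-0.40)(0.85) = 0.3400
  C_32 = −[(0.70)(0.00) − (-0.40)(-0.15)] = 0.0600
  C_33 = (0.70)(0.85) − (-0.35)(-0.15) = 0.5425
det(I−A) = Σ_j (I−A)_1j·C_1j = (0.70)(0.5525) + (-0.35)(0.0975) + (-0.40)(0.0375) = 0.337625
adj(I−A) = Cᵀ =
  [ 0.5525   0.3275   0.3400]
  [ 0.0975   0.4550   0.0600]
  [ 0.0375   0.1750   0.5425]
(I − A)⁻¹ = adj(I−A) / det(I−A) ≈
  [   1.6364     0.9700     1.0070]
  [   0.2888     1.3476     0.1777]
  [   0.1111     0.5183     1.6068]
Δx = (I − A)⁻¹ Δd with Δd having +75 in the Services component and 0 elsewhere.
So Δx_1 = L_11 · (+75), where L_11 = adj(I−A)_11 / det(I−A) = 0.5525 / 0.337625.
Δx_1 = 0.5525 × (+75) / 0.337625 = 41.4375 / 0.337625 ≈ 122.73.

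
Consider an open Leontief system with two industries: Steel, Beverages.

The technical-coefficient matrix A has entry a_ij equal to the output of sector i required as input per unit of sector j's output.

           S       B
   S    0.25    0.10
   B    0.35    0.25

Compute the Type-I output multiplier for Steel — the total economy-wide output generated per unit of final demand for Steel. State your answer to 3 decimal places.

I − A =
  [   0.75    -0.10]
  [  -0.35     0.75]
det(I−A) = (0.75)(0.75) − (-0.10)(-0.35) = 0.5275
adj(I−A) = [[0.75, 0.10], [0.35, 0.75]]
(I − A)⁻¹ = adj(I−A) / det(I−A) ≈
  [   1.4218     0.1896]
  [   0.6635     1.4218]
The output multiplier for sector j is the column-j sum of the Leontief inverse (I − A)⁻¹ = adj(I−A) / det(I−A).
Column S of adj(I−A): (0.75, 0.35); det(I−A) = 0.5275.
m_S = (0.75 + 0.35) / 0.5275 = 1.10 / 0.5275 ≈ 2.085.

m_S = 2.085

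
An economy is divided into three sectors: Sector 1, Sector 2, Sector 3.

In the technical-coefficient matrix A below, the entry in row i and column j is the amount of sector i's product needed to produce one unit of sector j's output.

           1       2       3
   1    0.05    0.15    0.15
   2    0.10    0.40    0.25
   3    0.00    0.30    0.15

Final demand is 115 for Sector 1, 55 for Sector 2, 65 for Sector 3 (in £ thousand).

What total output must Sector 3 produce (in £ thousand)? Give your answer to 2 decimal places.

I − A =
  [   0.95    -0.15    -0.15]
  [  -0.10     0.60    -0.25]
  [   0.00    -0.30     0.85]
Cofactors of I−A, C_ij = (−1)^(i+j)·(minor ij) (rows/columns in the sector order above):
  C_11 = (0.60)(0.85) − (-0.25)(-0.30) = 0.4350
  C_12 = −[(-0.10)(0.85) − (-0.25)(0.00)] = 0.0850
  C_13 = (-0.10)(-0.30) − (0.60)(0.00) = 0.0300
  C_21 = −[(-0.15)(0.85) − (-0.15)(-0.30)] = 0.1725
  C_22 = (0.95)(0.85) − (-0.15)(0.00) = 0.8075
  C_23 = −[(0.95)(-0.30) − (-0.15)(0.00)] = 0.2850
  C_31 = (-0.15)(-0.25) − (-0.15)(0.60) = 0.1275
  C_32 = −[(0.95)(-0.25) − (-0.15)(-0.10)] = 0.2525
  C_33 = (0.95)(0.60) − (-0.15)(-0.10) = 0.5550
det(I−A) = Σ_j (I−A)_1j·C_1j = (0.95)(0.4350) + (-0.15)(0.0850) + (-0.15)(0.0300) = 0.3960
adj(I−A) = Cᵀ =
  [ 0.4350   0.1725   0.1275]
  [ 0.0850   0.8075   0.2525]
  [ 0.0300   0.2850   0.5550]
(I − A)⁻¹ = adj(I−A) / det(I−A) ≈
  [   1.0985     0.4356     0.3220]
  [   0.2146     2.0391     0.6376]
  [   0.0758     0.7197     1.4015]
x = (I − A)⁻¹ d = adj(I−A)·d / det(I−A), with det(I−A) = 0.3960:
  x_1 = (0.4350·115 + 0.1725·55 + 0.1275·65) / 0.3960 = 67.80 / 0.3960 ≈ 171.21
  x_2 = (0.0850·115 + 0.8075·55 + 0.2525·65) / 0.3960 = 70.60 / 0.3960 ≈ 178.28
  x_3 = (0.0300·115 + 0.2850·55 + 0.5550·65) / 0.3960 = 55.20 / 0.3960 ≈ 139.39

x_3 = 139.39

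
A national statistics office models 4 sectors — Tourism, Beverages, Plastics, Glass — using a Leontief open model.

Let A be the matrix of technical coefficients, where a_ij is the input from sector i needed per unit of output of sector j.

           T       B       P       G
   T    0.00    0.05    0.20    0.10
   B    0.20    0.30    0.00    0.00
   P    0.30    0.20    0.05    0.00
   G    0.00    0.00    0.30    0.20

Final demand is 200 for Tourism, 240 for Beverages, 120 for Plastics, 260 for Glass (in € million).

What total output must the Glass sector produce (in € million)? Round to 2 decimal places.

x_G = 446.11

I − A =
  [   1.00    -0.05    -0.20    -0.10]
  [  -0.20     0.70     0.00     0.00]
  [  -0.30    -0.20     0.95     0.00]
  [   0.00     0.00    -0.30     0.80]
Compute the cofactors C_ij = (−1)^(i+j)·(3×3 minor ij) of I−A; the adjugate is their transpose:
adj(I−A) = Cᵀ =
  [ 0.5320   0.0760   0.1330   0.0665]
  [ 0.1520   0.7030   0.0380   0.0190]
  [ 0.2000   0.1720   0.5520   0.0250]
  [ 0.0750   0.0645   0.2070   0.6055]
det(I−A) = Σ_j (I−A)_1j·C_1j = (1.00)(0.5320) + (-0.05)(0.1520) + (-0.20)(0.2000) + (-0.10)(0.0750) = 0.4769
(I − A)⁻¹ = adj(I−A) / det(I−A) ≈
  [   1.1155     0.1594     0.2789     0.1394]
  [   0.3187     1.4741     0.0797     0.0398]
  [   0.4194     0.3607     1.1575     0.0524]
  [   0.1573     0.1352     0.4341     1.2697]
x = (I − A)⁻¹ d = adj(I−A)·d / det(I−A), with det(I−A) = 0.4769:
  x_T = (0.5320·200 + 0.0760·240 + 0.1330·120 + 0.0665·260) / 0.4769 = 157.89 / 0.4769 ≈ 331.08
  x_B = (0.1520·200 + 0.7030·240 + 0.0380·120 + 0.0190·260) / 0.4769 = 208.62 / 0.4769 ≈ 437.45
  x_P = (0.2000·200 + 0.1720·240 + 0.5520·120 + 0.0250·260) / 0.4769 = 154.02 / 0.4769 ≈ 322.96
  x_G = (0.0750·200 + 0.0645·240 + 0.2070·120 + 0.6055·260) / 0.4769 = 212.75 / 0.4769 ≈ 446.11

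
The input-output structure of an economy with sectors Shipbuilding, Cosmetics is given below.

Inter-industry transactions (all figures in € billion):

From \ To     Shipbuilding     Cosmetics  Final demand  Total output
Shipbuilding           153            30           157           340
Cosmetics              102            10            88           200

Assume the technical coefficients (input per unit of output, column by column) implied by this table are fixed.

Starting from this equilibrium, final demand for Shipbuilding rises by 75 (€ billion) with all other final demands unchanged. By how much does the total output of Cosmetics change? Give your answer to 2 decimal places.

Technical coefficients a_ij = z_ij / X_j:
  a_SS = 153/340 = 0.45, a_CS = 102/340 = 0.30
  a_SC = 30/200 = 0.15, a_CC = 10/200 = 0.05
I − A =
  [   0.55    -0.15]
  [  -0.30     0.95]
det(I−A) = (0.55)(0.95) − (-0.15)(-0.30) = 0.4775
adj(I−A) = [[0.95, 0.15], [0.30, 0.55]]
(I − A)⁻¹ = adj(I−A) / det(I−A) ≈
  [   1.9895     0.3141]
  [   0.6283     1.1518]
Δx = (I − A)⁻¹ Δd with Δd having +75 in the Shipbuilding component and 0 elsewhere.
So Δx_C = L_CS · (+75), where L_CS = adj(I−A)_CS / det(I−A) = 0.30 / 0.4775.
Δx_C = 0.30 × (+75) / 0.4775 = 22.50 / 0.4775 ≈ 47.12.

Δx_C = 47.12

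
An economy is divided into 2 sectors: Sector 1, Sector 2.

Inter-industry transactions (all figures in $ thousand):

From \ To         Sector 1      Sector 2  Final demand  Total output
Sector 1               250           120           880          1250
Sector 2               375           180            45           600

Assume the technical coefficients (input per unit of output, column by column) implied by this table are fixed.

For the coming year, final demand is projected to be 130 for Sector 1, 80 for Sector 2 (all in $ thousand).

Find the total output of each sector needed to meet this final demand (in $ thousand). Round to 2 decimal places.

Technical coefficients a_ij = z_ij / X_j:
  a_11 = 250/1250 = 0.20, a_21 = 375/1250 = 0.30
  a_12 = 120/600 = 0.20, a_22 = 180/600 = 0.30
I − A =
  [   0.80    -0.20]
  [  -0.30     0.70]
det(I−A) = (0.80)(0.70) − (-0.20)(-0.30) = 0.5000
adj(I−A) = [[0.70, 0.20], [0.30, 0.80]]
(I − A)⁻¹ = adj(I−A) / det(I−A) ≈
  [   1.4000     0.4000]
  [   0.6000     1.6000]
x = (I − A)⁻¹ d = adj(I−A)·d / det(I−A), with det(I−A) = 0.5000:
  x_1 = (0.70·130 + 0.20·80) / 0.5000 = 107.00 / 0.5000 = 214.00
  x_2 = (0.30·130 + 0.80·80) / 0.5000 = 103.00 / 0.5000 = 206.00

x_1 = 214.00, x_2 = 206.00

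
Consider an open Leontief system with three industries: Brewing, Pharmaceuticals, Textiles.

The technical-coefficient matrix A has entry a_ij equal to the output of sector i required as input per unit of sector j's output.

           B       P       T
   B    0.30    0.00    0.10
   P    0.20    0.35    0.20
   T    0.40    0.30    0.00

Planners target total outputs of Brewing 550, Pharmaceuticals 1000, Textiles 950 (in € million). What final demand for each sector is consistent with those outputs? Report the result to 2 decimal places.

I − A =
  [   0.70     0.00    -0.10]
  [  -0.20     0.65    -0.20]
  [  -0.40    -0.30     1.00]
d = (I − A) x:
  d_B = (+0.70)·550 + (+0.00)·1000 + (-0.10)·950 = 290.00
  d_P = (-0.20)·550 + (+0.65)·1000 + (-0.20)·950 = 350.00
  d_T = (-0.40)·550 + (-0.30)·1000 + (+1.00)·950 = 430.00

d_B = 290.00, d_P = 350.00, d_T = 430.00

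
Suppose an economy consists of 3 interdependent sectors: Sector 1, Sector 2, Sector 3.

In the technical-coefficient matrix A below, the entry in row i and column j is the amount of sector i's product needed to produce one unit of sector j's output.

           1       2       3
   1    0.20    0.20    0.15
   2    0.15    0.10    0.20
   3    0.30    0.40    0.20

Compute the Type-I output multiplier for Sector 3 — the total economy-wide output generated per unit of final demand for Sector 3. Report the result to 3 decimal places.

I − A =
  [   0.80    -0.20    -0.15]
  [  -0.15     0.90    -0.20]
  [  -0.30    -0.40     0.80]
Cofactors of I−A, C_ij = (−1)^(i+j)·(minor ij) (rows/columns in the sector order above):
  C_11 = (0.90)(0.80) − (-0.20)(-0.40) = 0.6400
  C_12 = −[(-0.15)(0.80) − (-0.20)(-0.30)] = 0.1800
  C_13 = (-0.15)(-0.40) − (0.90)(-0.30) = 0.3300
  C_21 = −[(-0.20)(0.80) − (-0.15)(-0.40)] = 0.2200
  C_22 = (0.80)(0.80) − (-0.15)(-0.30) = 0.5950
  C_23 = −[(0.80)(-0.40) − (-0.20)(-0.30)] = 0.3800
  C_31 = (-0.20)(-0.20) − (-0.15)(0.90) = 0.1750
  C_32 = −[(0.80)(-0.20) − (-0.15)(-0.15)] = 0.1825
  C_33 = (0.80)(0.90) − (-0.20)(-0.15) = 0.6900
det(I−A) = Σ_j (I−A)_1j·C_1j = (0.80)(0.6400) + (-0.20)(0.1800) + (-0.15)(0.3300) = 0.4265
adj(I−A) = Cᵀ =
  [ 0.6400   0.2200   0.1750]
  [ 0.1800   0.5950   0.1825]
  [ 0.3300   0.3800   0.6900]
(I − A)⁻¹ = adj(I−A) / det(I−A) ≈
  [   1.5006     0.5158     0.4103]
  [   0.4220     1.3951     0.4279]
  [   0.7737     0.8910     1.6178]
The output multiplier for sector j is the column-j sum of the Leontief inverse (I − A)⁻¹ = adj(I−A) / det(I−A).
Column 3 of adj(I−A): (0.1750, 0.1825, 0.6900); det(I−A) = 0.4265.
m_3 = (0.1750 + 0.1825 + 0.6900) / 0.4265 = 1.0475 / 0.4265 ≈ 2.456.

m_3 = 2.456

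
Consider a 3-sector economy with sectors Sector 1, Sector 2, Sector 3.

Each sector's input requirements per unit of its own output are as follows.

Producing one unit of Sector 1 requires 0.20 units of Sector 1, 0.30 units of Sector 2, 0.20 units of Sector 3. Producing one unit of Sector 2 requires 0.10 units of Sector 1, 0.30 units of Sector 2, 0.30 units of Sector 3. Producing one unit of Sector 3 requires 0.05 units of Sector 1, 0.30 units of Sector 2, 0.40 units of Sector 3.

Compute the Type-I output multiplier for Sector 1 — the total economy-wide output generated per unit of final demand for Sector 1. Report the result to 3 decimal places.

m_1 = 3.501

I − A =
  [   0.80    -0.10    -0.05]
  [  -0.30     0.70    -0.30]
  [  -0.20    -0.30     0.60]
Cofactors of I−A, C_ij = (−1)^(i+j)·(minor ij) (rows/columns in the sector order above):
  C_11 = (0.70)(0.60) − (-0.30)(-0.30) = 0.3300
  C_12 = −[(-0.30)(0.60) − (-0.30)(-0.20)] = 0.2400
  C_13 = (-0.30)(-0.30) − (0.70)(-0.20) = 0.2300
  C_21 = −[(-0.10)(0.60) − (-0.05)(-0.30)] = 0.0750
  C_22 = (0.80)(0.60) − (-0.05)(-0.20) = 0.4700
  C_23 = −[(0.80)(-0.30) − (-0.10)(-0.20)] = 0.2600
  C_31 = (-0.10)(-0.30) − (-0.05)(0.70) = 0.0650
  C_32 = −[(0.80)(-0.30) − (-0.05)(-0.30)] = 0.2550
  C_33 = (0.80)(0.70) − (-0.10)(-0.30) = 0.5300
det(I−A) = Σ_j (I−A)_1j·C_1j = (0.80)(0.3300) + (-0.10)(0.2400) + (-0.05)(0.2300) = 0.2285
adj(I−A) = Cᵀ =
  [ 0.3300   0.0750   0.0650]
  [ 0.2400   0.4700   0.2550]
  [ 0.2300   0.2600   0.5300]
(I − A)⁻¹ = adj(I−A) / det(I−A) ≈
  [   1.4442     0.3282     0.2845]
  [   1.0503     2.0569     1.1160]
  [   1.0066     1.1379     2.3195]
The output multiplier for sector j is the column-j sum of the Leontief inverse (I − A)⁻¹ = adj(I−A) / det(I−A).
Column 1 of adj(I−A): (0.3300, 0.2400, 0.2300); det(I−A) = 0.2285.
m_1 = (0.3300 + 0.2400 + 0.2300) / 0.2285 = 0.80 / 0.2285 ≈ 3.501.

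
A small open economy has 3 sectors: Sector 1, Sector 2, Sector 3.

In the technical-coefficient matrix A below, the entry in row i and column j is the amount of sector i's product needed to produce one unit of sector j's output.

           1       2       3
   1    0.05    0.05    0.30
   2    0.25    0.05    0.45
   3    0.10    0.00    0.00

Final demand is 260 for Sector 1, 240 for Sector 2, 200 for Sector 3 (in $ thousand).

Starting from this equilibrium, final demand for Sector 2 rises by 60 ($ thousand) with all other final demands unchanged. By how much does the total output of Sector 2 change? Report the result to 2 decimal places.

Δx_2 = 64.24

I − A =
  [   0.95    -0.05    -0.30]
  [  -0.25     0.95    -0.45]
  [  -0.10     0.00     1.00]
Cofactors of I−A, C_ij = (−1)^(i+j)·(minor ij) (rows/columns in the sector order above):
  C_11 = (0.95)(1.00) − (-0.45)(0.00) = 0.9500
  C_12 = −[(-0.25)(1.00) − (-0.45)(-0.10)] = 0.2950
  C_13 = (-0.25)(0.00) − (0.95)(-0.10) = 0.0950
  C_21 = −[(-0.05)(1.00) − (-0.30)(0.00)] = 0.0500
  C_22 = (0.95)(1.00) − (-0.30)(-0.10) = 0.9200
  C_23 = −[(0.95)(0.00) − (-0.05)(-0.10)] = 0.0050
  C_31 = (-0.05)(-0.45) − (-0.30)(0.95) = 0.3075
  C_32 = −[(0.95)(-0.45) − (-0.30)(-0.25)] = 0.5025
  C_33 = (0.95)(0.95) − (-0.05)(-0.25) = 0.8900
det(I−A) = Σ_j (I−A)_1j·C_1j = (0.95)(0.9500) + (-0.05)(0.2950) + (-0.30)(0.0950) = 0.85925
adj(I−A) = Cᵀ =
  [ 0.9500   0.0500   0.3075]
  [ 0.2950   0.9200   0.5025]
  [ 0.0950   0.0050   0.8900]
(I − A)⁻¹ = adj(I−A) / det(I−A) ≈
  [   1.1056     0.0582     0.3579]
  [   0.3433     1.0707     0.5848]
  [   0.1106     0.0058     1.0358]
Δx = (I − A)⁻¹ Δd with Δd having +60 in the Sector 2 component and 0 elsewhere.
So Δx_2 = L_22 · (+60), where L_22 = adj(I−A)_22 / det(I−A) = 0.9200 / 0.85925.
Δx_2 = 0.9200 × (+60) / 0.85925 = 55.20 / 0.85925 ≈ 64.24.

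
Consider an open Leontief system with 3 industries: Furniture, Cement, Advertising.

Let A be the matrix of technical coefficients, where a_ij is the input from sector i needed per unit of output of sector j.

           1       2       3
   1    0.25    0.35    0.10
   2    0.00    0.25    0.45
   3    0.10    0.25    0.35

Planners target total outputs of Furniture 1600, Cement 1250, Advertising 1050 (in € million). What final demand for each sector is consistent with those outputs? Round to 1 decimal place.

d_1 = 657.5, d_2 = 465.0, d_3 = 210.0

I − A =
  [   0.75    -0.35    -0.10]
  [   0.00     0.75    -0.45]
  [  -0.10    -0.25     0.65]
d = (I − A) x:
  d_1 = (+0.75)·1600 + (-0.35)·1250 + (-0.10)·1050 = 657.5
  d_2 = (+0.00)·1600 + (+0.75)·1250 + (-0.45)·1050 = 465.0
  d_3 = (-0.10)·1600 + (-0.25)·1250 + (+0.65)·1050 = 210.0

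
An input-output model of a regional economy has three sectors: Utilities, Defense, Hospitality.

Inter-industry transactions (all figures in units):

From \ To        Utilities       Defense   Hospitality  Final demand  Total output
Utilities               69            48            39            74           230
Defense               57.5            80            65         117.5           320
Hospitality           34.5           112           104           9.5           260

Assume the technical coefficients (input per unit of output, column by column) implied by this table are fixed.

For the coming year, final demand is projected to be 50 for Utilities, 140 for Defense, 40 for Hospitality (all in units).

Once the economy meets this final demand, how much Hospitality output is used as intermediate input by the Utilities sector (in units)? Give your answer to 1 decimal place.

z_HU = 33.8

Technical coefficients a_ij = z_ij / X_j:
  a_UU = 69/230 = 0.30, a_DU = 57.5/230 = 0.25, a_HU = 34.5/230 = 0.15
  a_UD = 48/320 = 0.15, a_DD = 80/320 = 0.25, a_HD = 112/320 = 0.35
  a_UH = 39/260 = 0.15, a_DH = 65/260 = 0.25, a_HH = 104/260 = 0.40
I − A =
  [   0.70    -0.15    -0.15]
  [  -0.25     0.75    -0.25]
  [  -0.15    -0.35     0.60]
Cofactors of I−A, C_ij = (−1)^(i+j)·(minor ij) (rows/columns in the sector order above):
  C_11 = (0.75)(0.60) − (-0.25)(-0.35) = 0.3625
  C_12 = −[(-0.25)(0.60) − (-0.25)(-0.15)] = 0.1875
  C_13 = (-0.25)(-0.35) − (0.75)(-0.15) = 0.2000
  C_21 = −[(-0.15)(0.60) − (-0.15)(-0.35)] = 0.1425
  C_22 = (0.70)(0.60) − (-0.15)(-0.15) = 0.3975
  C_23 = −[(0.70)(-0.35) − (-0.15)(-0.15)] = 0.2675
  C_31 = (-0.15)(-0.25) − (-0.15)(0.75) = 0.1500
  C_32 = −[(0.70)(-0.25) − (-0.15)(-0.25)] = 0.2125
  C_33 = (0.70)(0.75) − (-0.15)(-0.25) = 0.4875
det(I−A) = Σ_j (I−A)_1j·C_1j = (0.70)(0.3625) + (-0.15)(0.1875) + (-0.15)(0.2000) = 0.195625
adj(I−A) = Cᵀ =
  [ 0.3625   0.1425   0.1500]
  [ 0.1875   0.3975   0.2125]
  [ 0.2000   0.2675   0.4875]
(I − A)⁻¹ = adj(I−A) / det(I−A) ≈
  [   1.8530     0.7284     0.7668]
  [   0.9585     2.0319     1.0863]
  [   1.0224     1.3674     2.4920]
First solve x = (I − A)⁻¹ d = adj(I−A)·d / det(I−A); in particular x_U = (0.3625·50 + 0.1425·140 + 0.1500·40) / 0.195625 = 44.075 / 0.195625 ≈ 225.304.
Intermediate flow from H to U: z_HU = a_HU · x_U = 0.15 × 44.075 / 0.195625 = 6.61125 / 0.195625 ≈ 33.8.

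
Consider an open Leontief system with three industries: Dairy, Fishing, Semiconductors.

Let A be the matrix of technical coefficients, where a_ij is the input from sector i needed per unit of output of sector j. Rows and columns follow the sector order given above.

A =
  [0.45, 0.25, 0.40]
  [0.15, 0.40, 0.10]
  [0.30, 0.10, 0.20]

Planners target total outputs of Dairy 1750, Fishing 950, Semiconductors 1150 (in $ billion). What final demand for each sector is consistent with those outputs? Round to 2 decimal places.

I − A =
  [   0.55    -0.25    -0.40]
  [  -0.15     0.60    -0.10]
  [  -0.30    -0.10     0.80]
d = (I − A) x:
  d_D = (+0.55)·1750 + (-0.25)·950 + (-0.40)·1150 = 265.00
  d_F = (-0.15)·1750 + (+0.60)·950 + (-0.10)·1150 = 192.50
  d_S = (-0.30)·1750 + (-0.10)·950 + (+0.80)·1150 = 300.00

d_D = 265.00, d_F = 192.50, d_S = 300.00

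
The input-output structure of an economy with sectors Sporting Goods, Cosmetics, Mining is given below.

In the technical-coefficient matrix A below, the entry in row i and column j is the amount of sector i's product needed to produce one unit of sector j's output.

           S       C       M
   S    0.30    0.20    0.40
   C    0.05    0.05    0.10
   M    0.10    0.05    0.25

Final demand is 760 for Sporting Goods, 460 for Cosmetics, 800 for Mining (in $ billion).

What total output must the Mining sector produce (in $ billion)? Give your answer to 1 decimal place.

I − A =
  [   0.70    -0.20    -0.40]
  [  -0.05     0.95    -0.10]
  [  -0.10    -0.05     0.75]
Cofactors of I−A, C_ij = (−1)^(i+j)·(minor ij) (rows/columns in the sector order above):
  C_11 = (0.95)(0.75) − (-0.10)(-0.05) = 0.7075
  C_12 = −[(-0.05)(0.75) − (-0.10)(-0.10)] = 0.0475
  C_13 = (-0.05)(-0.05) − (0.95)(-0.10) = 0.0975
  C_21 = −[(-0.20)(0.75) − (-0.40)(-0.05)] = 0.1700
  C_22 = (0.70)(0.75) − (-0.40)(-0.10) = 0.4850
  C_23 = −[(0.70)(-0.05) − (-0.20)(-0.10)] = 0.0550
  C_31 = (-0.20)(-0.10) − (-0.40)(0.95) = 0.4000
  C_32 = −[(0.70)(-0.10) − (-0.40)(-0.05)] = 0.0900
  C_33 = (0.70)(0.95) − (-0.20)(-0.05) = 0.6550
det(I−A) = Σ_j (I−A)_1j·C_1j = (0.70)(0.7075) + (-0.20)(0.0475) + (-0.40)(0.0975) = 0.44675
adj(I−A) = Cᵀ =
  [ 0.7075   0.1700   0.4000]
  [ 0.0475   0.4850   0.0900]
  [ 0.0975   0.0550   0.6550]
(I − A)⁻¹ = adj(I−A) / det(I−A) ≈
  [   1.5837     0.3805     0.8954]
  [   0.1063     1.0856     0.2015]
  [   0.2182     0.1231     1.4661]
x = (I − A)⁻¹ d = adj(I−A)·d / det(I−A), with det(I−A) = 0.44675:
  x_S = (0.7075·760 + 0.1700·460 + 0.4000·800) / 0.44675 = 935.90 / 0.44675 ≈ 2094.9
  x_C = (0.0475·760 + 0.4850·460 + 0.0900·800) / 0.44675 = 331.20 / 0.44675 ≈ 741.4
  x_M = (0.0975·760 + 0.0550·460 + 0.6550·800) / 0.44675 = 623.40 / 0.44675 ≈ 1395.4

x_M = 1395.4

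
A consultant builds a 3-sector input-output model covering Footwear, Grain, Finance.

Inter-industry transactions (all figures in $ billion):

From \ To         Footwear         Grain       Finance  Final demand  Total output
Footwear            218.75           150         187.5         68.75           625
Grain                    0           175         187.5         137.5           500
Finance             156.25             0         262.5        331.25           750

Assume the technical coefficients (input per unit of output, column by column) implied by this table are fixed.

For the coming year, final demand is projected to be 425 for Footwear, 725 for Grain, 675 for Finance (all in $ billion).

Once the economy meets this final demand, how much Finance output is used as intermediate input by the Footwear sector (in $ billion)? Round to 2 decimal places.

Technical coefficients a_ij = z_ij / X_j:
  a_11 = 218.75/625 = 0.35, a_21 = 0/625 = 0.00, a_31 = 156.25/625 = 0.25
  a_12 = 150/500 = 0.30, a_22 = 175/500 = 0.35, a_32 = 0/500 = 0.00
  a_13 = 187.5/750 = 0.25, a_23 = 187.5/750 = 0.25, a_33 = 262.5/750 = 0.35
I − A =
  [   0.65    -0.30    -0.25]
  [   0.00     0.65    -0.25]
  [  -0.25     0.00     0.65]
Cofactors of I−A, C_ij = (−1)^(i+j)·(minor ij) (rows/columns in the sector order above):
  C_11 = (0.65)(0.65) − (-0.25)(0.00) = 0.4225
  C_12 = −[(0.00)(0.65) − (-0.25)(-0.25)] = 0.0625
  C_13 = (0.00)(0.00) − (0.65)(-0.25) = 0.1625
  C_21 = −[(-0.30)(0.65) − (-0.25)(0.00)] = 0.1950
  C_22 = (0.65)(0.65) − (-0.25)(-0.25) = 0.3600
  C_23 = −[(0.65)(0.00) − (-0.30)(-0.25)] = 0.0750
  C_31 = (-0.30)(-0.25) − (-0.25)(0.65) = 0.2375
  C_32 = −[(0.65)(-0.25) − (-0.25)(0.00)] = 0.1625
  C_33 = (0.65)(0.65) − (-0.30)(0.00) = 0.4225
det(I−A) = Σ_j (I−A)_1j·C_1j = (0.65)(0.4225) + (-0.30)(0.0625) + (-0.25)(0.1625) = 0.21525
adj(I−A) = Cᵀ =
  [ 0.4225   0.1950   0.2375]
  [ 0.0625   0.3600   0.1625]
  [ 0.1625   0.0750   0.4225]
(I − A)⁻¹ = adj(I−A) / det(I−A) ≈
  [   1.9628     0.9059     1.1034]
  [   0.2904     1.6725     0.7549]
  [   0.7549     0.3484     1.9628]
First solve x = (I − A)⁻¹ d = adj(I−A)·d / det(I−A); in particular x_1 = (0.4225·425 + 0.1950·725 + 0.2375·675) / 0.21525 = 481.25 / 0.21525 ≈ 2235.7724.
Intermediate flow from 3 to 1: z_31 = a_31 · x_1 = 0.25 × 481.25 / 0.21525 = 120.3125 / 0.21525 ≈ 558.94.

z_31 = 558.94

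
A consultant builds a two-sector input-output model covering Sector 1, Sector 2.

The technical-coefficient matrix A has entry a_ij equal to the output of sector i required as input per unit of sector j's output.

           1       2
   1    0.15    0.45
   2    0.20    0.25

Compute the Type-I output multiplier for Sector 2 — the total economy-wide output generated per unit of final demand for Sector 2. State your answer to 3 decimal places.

I − A =
  [   0.85    -0.45]
  [  -0.20     0.75]
det(I−A) = (0.85)(0.75) − (-0.45)(-0.20) = 0.5475
adj(I−A) = [[0.75, 0.45], [0.20, 0.85]]
(I − A)⁻¹ = adj(I−A) / det(I−A) ≈
  [   1.3699     0.8219]
  [   0.3653     1.5525]
The output multiplier for sector j is the column-j sum of the Leontief inverse (I − A)⁻¹ = adj(I−A) / det(I−A).
Column 2 of adj(I−A): (0.45, 0.85); det(I−A) = 0.5475.
m_2 = (0.45 + 0.85) / 0.5475 = 1.30 / 0.5475 ≈ 2.374.

m_2 = 2.374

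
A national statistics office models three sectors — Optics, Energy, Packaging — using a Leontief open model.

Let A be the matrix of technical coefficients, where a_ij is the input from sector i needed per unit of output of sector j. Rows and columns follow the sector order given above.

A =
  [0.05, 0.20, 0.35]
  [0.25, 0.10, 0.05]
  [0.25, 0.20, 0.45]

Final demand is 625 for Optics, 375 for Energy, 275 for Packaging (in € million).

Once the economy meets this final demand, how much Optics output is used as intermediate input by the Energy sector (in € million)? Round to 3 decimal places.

z_12 = 175.785

I − A =
  [   0.95    -0.20    -0.35]
  [  -0.25     0.90    -0.05]
  [  -0.25    -0.20     0.55]
Cofactors of I−A, C_ij = (−1)^(i+j)·(minor ij) (rows/columns in the sector order above):
  C_11 = (0.90)(0.55) − (-0.05)(-0.20) = 0.4850
  C_12 = −[(-0.25)(0.55) − (-0.05)(-0.25)] = 0.1500
  C_13 = (-0.25)(-0.20) − (0.90)(-0.25) = 0.2750
  C_21 = −[(-0.20)(0.55) − (-0.35)(-0.20)] = 0.1800
  C_22 = (0.95)(0.55) − (-0.35)(-0.25) = 0.4350
  C_23 = −[(0.95)(-0.20) − (-0.20)(-0.25)] = 0.2400
  C_31 = (-0.20)(-0.05) − (-0.35)(0.90) = 0.3250
  C_32 = −[(0.95)(-0.05) − (-0.35)(-0.25)] = 0.1350
  C_33 = (0.95)(0.90) − (-0.20)(-0.25) = 0.8050
det(I−A) = Σ_j (I−A)_1j·C_1j = (0.95)(0.4850) + (-0.20)(0.1500) + (-0.35)(0.2750) = 0.3345
adj(I−A) = Cᵀ =
  [ 0.4850   0.1800   0.3250]
  [ 0.1500   0.4350   0.1350]
  [ 0.2750   0.2400   0.8050]
(I − A)⁻¹ = adj(I−A) / det(I−A) ≈
  [   1.4499     0.5381     0.9716]
  [   0.4484     1.3004     0.4036]
  [   0.8221     0.7175     2.4066]
First solve x = (I − A)⁻¹ d = adj(I−A)·d / det(I−A); in particular x_2 = (0.1500·625 + 0.4350·375 + 0.1350·275) / 0.3345 = 294.00 / 0.3345 ≈ 878.92377.
Intermediate flow from 1 to 2: z_12 = a_12 · x_2 = 0.20 × 294.00 / 0.3345 = 58.80 / 0.3345 ≈ 175.785.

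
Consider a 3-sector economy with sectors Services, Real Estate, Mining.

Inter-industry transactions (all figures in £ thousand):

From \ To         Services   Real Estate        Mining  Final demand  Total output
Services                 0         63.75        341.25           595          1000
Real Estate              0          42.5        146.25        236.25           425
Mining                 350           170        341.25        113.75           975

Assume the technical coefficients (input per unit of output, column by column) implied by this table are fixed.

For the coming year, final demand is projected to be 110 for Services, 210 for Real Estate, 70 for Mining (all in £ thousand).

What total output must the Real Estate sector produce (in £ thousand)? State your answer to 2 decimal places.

x_R = 312.26

Technical coefficients a_ij = z_ij / X_j:
  a_SS = 0/1000 = 0.00, a_RS = 0/1000 = 0.00, a_MS = 350/1000 = 0.35
  a_SR = 63.75/425 = 0.15, a_RR = 42.5/425 = 0.10, a_MR = 170/425 = 0.40
  a_SM = 341.25/975 = 0.35, a_RM = 146.25/975 = 0.15, a_MM = 341.25/975 = 0.35
I − A =
  [   1.00    -0.15    -0.35]
  [   0.00     0.90    -0.15]
  [  -0.35    -0.40     0.65]
Cofactors of I−A, C_ij = (−1)^(i+j)·(minor ij) (rows/columns in the sector order above):
  C_11 = (0.90)(0.65) − (-0.15)(-0.40) = 0.5250
  C_12 = −[(0.00)(0.65) − (-0.15)(-0.35)] = 0.0525
  C_13 = (0.00)(-0.40) − (0.90)(-0.35) = 0.3150
  C_21 = −[(-0.15)(0.65) − (-0.35)(-0.40)] = 0.2375
  C_22 = (1.00)(0.65) − (-0.35)(-0.35) = 0.5275
  C_23 = −[(1.00)(-0.40) − (-0.15)(-0.35)] = 0.4525
  C_31 = (-0.15)(-0.15) − (-0.35)(0.90) = 0.3375
  C_32 = −[(1.00)(-0.15) − (-0.35)(0.00)] = 0.1500
  C_33 = (1.00)(0.90) − (-0.15)(0.00) = 0.9000
det(I−A) = Σ_j (I−A)_1j·C_1j = (1.00)(0.5250) + (-0.15)(0.0525) + (-0.35)(0.3150) = 0.406875
adj(I−A) = Cᵀ =
  [ 0.5250   0.2375   0.3375]
  [ 0.0525   0.5275   0.1500]
  [ 0.3150   0.4525   0.9000]
(I − A)⁻¹ = adj(I−A) / det(I−A) ≈
  [   1.2903     0.5837     0.8295]
  [   0.1290     1.2965     0.3687]
  [   0.7742     1.1121     2.2120]
x = (I − A)⁻¹ d = adj(I−A)·d / det(I−A), with det(I−A) = 0.406875:
  x_S = (0.5250·110 + 0.2375·210 + 0.3375·70) / 0.406875 = 131.25 / 0.406875 ≈ 322.58
  x_R = (0.0525·110 + 0.5275·210 + 0.1500·70) / 0.406875 = 127.05 / 0.406875 ≈ 312.26
  x_M = (0.3150·110 + 0.4525·210 + 0.9000·70) / 0.406875 = 192.675 / 0.406875 ≈ 473.55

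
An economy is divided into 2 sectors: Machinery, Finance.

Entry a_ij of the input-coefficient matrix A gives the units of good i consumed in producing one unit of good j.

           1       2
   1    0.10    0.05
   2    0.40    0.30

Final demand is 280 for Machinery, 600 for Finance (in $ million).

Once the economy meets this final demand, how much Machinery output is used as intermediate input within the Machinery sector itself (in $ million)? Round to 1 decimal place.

z_11 = 37.0

I − A =
  [   0.90    -0.05]
  [  -0.40     0.70]
det(I−A) = (0.90)(0.70) − (-0.05)(-0.40) = 0.6100
adj(I−A) = [[0.70, 0.05], [0.40, 0.90]]
(I − A)⁻¹ = adj(I−A) / det(I−A) ≈
  [   1.1475     0.0820]
  [   0.6557     1.4754]
First solve x = (I − A)⁻¹ d = adj(I−A)·d / det(I−A); in particular x_1 = (0.70·280 + 0.05·600) / 0.6100 = 226.00 / 0.6100 ≈ 370.492.
Intermediate flow from 1 to 1: z_11 = a_11 · x_1 = 0.10 × 226.00 / 0.6100 = 22.60 / 0.6100 ≈ 37.0.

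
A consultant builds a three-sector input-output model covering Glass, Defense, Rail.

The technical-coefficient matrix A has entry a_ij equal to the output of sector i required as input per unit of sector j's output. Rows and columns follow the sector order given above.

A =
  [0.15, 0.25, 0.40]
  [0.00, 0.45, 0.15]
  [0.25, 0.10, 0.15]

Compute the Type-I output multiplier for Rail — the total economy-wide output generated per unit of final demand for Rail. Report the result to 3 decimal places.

I − A =
  [   0.85    -0.25    -0.40]
  [   0.00     0.55    -0.15]
  [  -0.25    -0.10     0.85]
Cofactors of I−A, C_ij = (−1)^(i+j)·(minor ij) (rows/columns in the sector order above):
  C_11 = (0.55)(0.85) − (-0.15)(-0.10) = 0.4525
  C_12 = −[(0.00)(0.85) − (-0.15)(-0.25)] = 0.0375
  C_13 = (0.00)(-0.10) − (0.55)(-0.25) = 0.1375
  C_21 = −[(-0.25)(0.85) − (-0.40)(-0.10)] = 0.2525
  C_22 = (0.85)(0.85) − (-0.40)(-0.25) = 0.6225
  C_23 = −[(0.85)(-0.10) − (-0.25)(-0.25)] = 0.1475
  C_31 = (-0.25)(-0.15) − (-0.40)(0.55) = 0.2575
  C_32 = −[(0.85)(-0.15) − (-0.40)(0.00)] = 0.1275
  C_33 = (0.85)(0.55) − (-0.25)(0.00) = 0.4675
det(I−A) = Σ_j (I−A)_1j·C_1j = (0.85)(0.4525) + (-0.25)(0.0375) + (-0.40)(0.1375) = 0.32025
adj(I−A) = Cᵀ =
  [ 0.4525   0.2525   0.2575]
  [ 0.0375   0.6225   0.1275]
  [ 0.1375   0.1475   0.4675]
(I − A)⁻¹ = adj(I−A) / det(I−A) ≈
  [   1.4130     0.7884     0.8041]
  [   0.1171     1.9438     0.3981]
  [   0.4294     0.4606     1.4598]
The output multiplier for sector j is the column-j sum of the Leontief inverse (I − A)⁻¹ = adj(I−A) / det(I−A).
Column R of adj(I−A): (0.2575, 0.1275, 0.4675); det(I−A) = 0.32025.
m_R = (0.2575 + 0.1275 + 0.4675) / 0.32025 = 0.8525 / 0.32025 ≈ 2.662.

m_R = 2.662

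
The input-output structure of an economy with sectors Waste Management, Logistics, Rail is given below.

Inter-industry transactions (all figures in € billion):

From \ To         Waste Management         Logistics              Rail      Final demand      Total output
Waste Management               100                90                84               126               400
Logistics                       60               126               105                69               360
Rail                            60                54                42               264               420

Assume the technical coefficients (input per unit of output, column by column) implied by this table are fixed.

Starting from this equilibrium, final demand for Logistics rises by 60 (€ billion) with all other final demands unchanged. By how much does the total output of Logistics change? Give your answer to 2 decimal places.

Δx_L = 112.66

Technical coefficients a_ij = z_ij / X_j:
  a_WW = 100/400 = 0.25, a_LW = 60/400 = 0.15, a_RW = 60/400 = 0.15
  a_WL = 90/360 = 0.25, a_LL = 126/360 = 0.35, a_RL = 54/360 = 0.15
  a_WR = 84/420 = 0.20, a_LR = 105/420 = 0.25, a_RR = 42/420 = 0.10
I − A =
  [   0.75    -0.25    -0.20]
  [  -0.15     0.65    -0.25]
  [  -0.15    -0.15     0.90]
Cofactors of I−A, C_ij = (−1)^(i+j)·(minor ij) (rows/columns in the sector order above):
  C_11 = (0.65)(0.90) − (-0.25)(-0.15) = 0.5475
  C_12 = −[(-0.15)(0.90) − (-0.25)(-0.15)] = 0.1725
  C_13 = (-0.15)(-0.15) − (0.65)(-0.15) = 0.1200
  C_21 = −[(-0.25)(0.90) − (-0.20)(-0.15)] = 0.2550
  C_22 = (0.75)(0.90) − (-0.20)(-0.15) = 0.6450
  C_23 = −[(0.75)(-0.15) − (-0.25)(-0.15)] = 0.1500
  C_31 = (-0.25)(-0.25) − (-0.20)(0.65) = 0.1925
  C_32 = −[(0.75)(-0.25) − (-0.20)(-0.15)] = 0.2175
  C_33 = (0.75)(0.65) − (-0.25)(-0.15) = 0.4500
det(I−A) = Σ_j (I−A)_1j·C_1j = (0.75)(0.5475) + (-0.25)(0.1725) + (-0.20)(0.1200) = 0.3435
adj(I−A) = Cᵀ =
  [ 0.5475   0.2550   0.1925]
  [ 0.1725   0.6450   0.2175]
  [ 0.1200   0.1500   0.4500]
(I − A)⁻¹ = adj(I−A) / det(I−A) ≈
  [   1.5939     0.7424     0.5604]
  [   0.5022     1.8777     0.6332]
  [   0.3493     0.4367     1.3100]
Δx = (I − A)⁻¹ Δd with Δd having +60 in the Logistics component and 0 elsewhere.
So Δx_L = L_LL · (+60), where L_LL = adj(I−A)_LL / det(I−A) = 0.6450 / 0.3435.
Δx_L = 0.6450 × (+60) / 0.3435 = 38.70 / 0.3435 ≈ 112.66.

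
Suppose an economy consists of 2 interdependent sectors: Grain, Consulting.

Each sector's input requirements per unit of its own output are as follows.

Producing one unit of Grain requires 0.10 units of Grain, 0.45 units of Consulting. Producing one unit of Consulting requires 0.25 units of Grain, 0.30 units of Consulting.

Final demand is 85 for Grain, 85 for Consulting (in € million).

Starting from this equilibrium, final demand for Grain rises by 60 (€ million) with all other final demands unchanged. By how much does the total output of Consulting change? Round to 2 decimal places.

Δx_C = 52.17

I − A =
  [   0.90    -0.25]
  [  -0.45     0.70]
det(I−A) = (0.90)(0.70) − (-0.25)(-0.45) = 0.5175
adj(I−A) = [[0.70, 0.25], [0.45, 0.90]]
(I − A)⁻¹ = adj(I−A) / det(I−A) ≈
  [   1.3527     0.4831]
  [   0.8696     1.7391]
Δx = (I − A)⁻¹ Δd with Δd having +60 in the Grain component and 0 elsewhere.
So Δx_C = L_CG · (+60), where L_CG = adj(I−A)_CG / det(I−A) = 0.45 / 0.5175.
Δx_C = 0.45 × (+60) / 0.5175 = 27.00 / 0.5175 ≈ 52.17.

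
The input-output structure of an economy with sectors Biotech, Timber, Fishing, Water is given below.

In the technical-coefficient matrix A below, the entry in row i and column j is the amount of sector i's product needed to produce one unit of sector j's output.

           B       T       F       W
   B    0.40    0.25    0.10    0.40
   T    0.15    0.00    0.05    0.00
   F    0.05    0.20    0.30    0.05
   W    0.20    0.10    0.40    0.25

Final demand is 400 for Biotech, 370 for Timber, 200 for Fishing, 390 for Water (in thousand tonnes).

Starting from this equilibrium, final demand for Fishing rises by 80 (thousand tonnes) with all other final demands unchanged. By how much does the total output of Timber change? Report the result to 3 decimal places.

I − A =
  [   0.60    -0.25    -0.10    -0.40]
  [  -0.15     1.00    -0.05     0.00]
  [  -0.05    -0.20     0.70    -0.05]
  [  -0.20    -0.10    -0.40     0.75]
Compute the cofactors C_ij = (−1)^(i+j)·(3×3 minor ij) of I−A; the adjugate is their transpose:
adj(I−A) = Cᵀ =
  [ 0.497250   0.201750   0.246375   0.281625]
  [ 0.078125   0.234250   0.053750   0.045250]
  [ 0.070750   0.090875   0.335875   0.060125]
  [ 0.180750   0.133500   0.252000   0.379125]
det(I−A) = Σ_j (I−A)_1j·C_1j = (0.60)(0.497250) + (-0.25)(0.078125) + (-0.10)(0.070750) + (-0.40)(0.180750) = 0.19944375
(I − A)⁻¹ = adj(I−A) / det(I−A) ≈
  [   2.4932     1.0116     1.2353     1.4121]
  [   0.3917     1.1745     0.2695     0.2269]
  [   0.3547     0.4556     1.6841     0.3015]
  [   0.9063     0.6694     1.2635     1.9009]
Δx = (I − A)⁻¹ Δd with Δd having +80 in the Fishing component and 0 elsewhere.
So Δx_T = L_TF · (+80), where L_TF = adj(I−A)_TF / det(I−A) = 0.053750 / 0.19944375.
Δx_T = 0.053750 × (+80) / 0.19944375 = 4.30 / 0.19944375 ≈ 21.560.

Δx_T = 21.560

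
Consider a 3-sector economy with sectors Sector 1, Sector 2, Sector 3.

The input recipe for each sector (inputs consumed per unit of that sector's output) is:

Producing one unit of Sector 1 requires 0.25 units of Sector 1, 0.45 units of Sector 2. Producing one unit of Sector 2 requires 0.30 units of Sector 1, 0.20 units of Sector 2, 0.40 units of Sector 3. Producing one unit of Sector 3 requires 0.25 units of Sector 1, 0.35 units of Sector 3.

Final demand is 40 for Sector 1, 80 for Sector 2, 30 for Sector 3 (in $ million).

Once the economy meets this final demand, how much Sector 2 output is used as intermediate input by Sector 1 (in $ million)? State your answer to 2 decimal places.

z_21 = 88.16

I − A =
  [   0.75    -0.30    -0.25]
  [  -0.45     0.80     0.00]
  [   0.00    -0.40     0.65]
Cofactors of I−A, C_ij = (−1)^(i+j)·(minor ij) (rows/columns in the sector order above):
  C_11 = (0.80)(0.65) − (0.00)(-0.40) = 0.5200
  C_12 = −[(-0.45)(0.65) − (0.00)(0.00)] = 0.2925
  C_13 = (-0.45)(-0.40) − (0.80)(0.00) = 0.1800
  C_21 = −[(-0.30)(0.65) − (-0.25)(-0.40)] = 0.2950
  C_22 = (0.75)(0.65) − (-0.25)(0.00) = 0.4875
  C_23 = −[(0.75)(-0.40) − (-0.30)(0.00)] = 0.3000
  C_31 = (-0.30)(0.00) − (-0.25)(0.80) = 0.2000
  C_32 = −[(0.75)(0.00) − (-0.25)(-0.45)] = 0.1125
  C_33 = (0.75)(0.80) − (-0.30)(-0.45) = 0.4650
det(I−A) = Σ_j (I−A)_1j·C_1j = (0.75)(0.5200) + (-0.30)(0.2925) + (-0.25)(0.1800) = 0.25725
adj(I−A) = Cᵀ =
  [ 0.5200   0.2950   0.2000]
  [ 0.2925   0.4875   0.1125]
  [ 0.1800   0.3000   0.4650]
(I − A)⁻¹ = adj(I−A) / det(I−A) ≈
  [   2.0214     1.1467     0.7775]
  [   1.1370     1.8950     0.4373]
  [   0.6997     1.1662     1.8076]
First solve x = (I − A)⁻¹ d = adj(I−A)·d / det(I−A); in particular x_1 = (0.5200·40 + 0.2950·80 + 0.2000·30) / 0.25725 = 50.40 / 0.25725 ≈ 195.9184.
Intermediate flow from 2 to 1: z_21 = a_21 · x_1 = 0.45 × 50.40 / 0.25725 = 22.68 / 0.25725 ≈ 88.16.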